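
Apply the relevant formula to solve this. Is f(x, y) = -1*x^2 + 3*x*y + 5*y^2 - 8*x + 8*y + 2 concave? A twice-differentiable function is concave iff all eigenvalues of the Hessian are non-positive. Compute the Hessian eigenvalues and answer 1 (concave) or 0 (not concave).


The Hessian of f(x,y) = -1*x^2 + 3*x*y + 5*y^2 - 8*x + 8*y + 2 is:
H = [[-2, 3], [3, 10]]
Trace = -2 + 10 = 8
Determinant = -2*10 - (3)^2 = -29
Discriminant = (8)^2 - 4*-29 = 180.0
Eigenvalues: lambda_1 = -2.7082, lambda_2 = 10.7082
The function is not concave.

0


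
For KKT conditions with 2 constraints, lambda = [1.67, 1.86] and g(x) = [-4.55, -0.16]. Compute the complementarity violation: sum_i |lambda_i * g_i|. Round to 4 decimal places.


KKT complementary slackness check:
lambda_1 * g_1 = 1.67 * -4.55 = -7.5985
lambda_2 * g_2 = 1.86 * -0.16 = -0.2976
Total violation = 7.5985 + 0.2976 = 7.8961


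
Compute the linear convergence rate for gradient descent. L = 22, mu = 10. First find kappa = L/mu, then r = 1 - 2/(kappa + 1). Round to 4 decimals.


Step 1: Compute the condition number.
kappa = L/mu = 22/10 = 2.2
Step 2: Compute the convergence rate.
r = 1 - 2/(kappa + 1) = 1 - 2*mu/(L + mu) = (L - mu)/(L + mu) = 12/32 = 0.375


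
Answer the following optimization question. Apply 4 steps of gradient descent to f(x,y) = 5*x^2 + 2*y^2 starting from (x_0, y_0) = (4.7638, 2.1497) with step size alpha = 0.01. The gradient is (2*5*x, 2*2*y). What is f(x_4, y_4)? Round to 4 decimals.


Gradient descent on f(x,y) = 5*x^2 + 2*y^2.
Starting point: (4.7638, 2.1497), alpha = 0.01
Step 1: grad_x = 2*5*4.7638 = 47.638, grad_y = 2*2*2.1497 = 8.5988
  x_1 = 4.7638 - 0.01*47.638 = 4.2874
  y_1 = 2.1497 - 0.01*8.5988 = 2.0637
Step 2: grad_x = 2*5*4.2874 = 42.8742, grad_y = 2*2*2.0637 = 8.2548
  x_2 = 4.2874 - 0.01*42.8742 = 3.8587
  y_2 = 2.0637 - 0.01*8.2548 = 1.9812
Step 3: grad_x = 2*5*3.8587 = 38.5868, grad_y = 2*2*1.9812 = 7.9247
  x_3 = 3.8587 - 0.01*38.5868 = 3.4728
  y_3 = 1.9812 - 0.01*7.9247 = 1.9019
Step 4: grad_x = 2*5*3.4728 = 34.7281, grad_y = 2*2*1.9019 = 7.6077
  x_4 = 3.4728 - 0.01*34.7281 = 3.1255
  y_4 = 1.9019 - 0.01*7.6077 = 1.8258
f(3.1255, 1.8258) = 5*3.1255^2 + 2*1.8258^2 = 55.512


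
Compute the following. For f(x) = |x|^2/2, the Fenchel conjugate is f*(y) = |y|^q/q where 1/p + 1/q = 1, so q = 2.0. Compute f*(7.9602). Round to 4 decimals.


The conjugate exponent q satisfies 1/p + 1/q = 1.
p = 2, so q = 2/(2 - 1) = 2.0
|y|^q = 7.9602^2.0 = 63.3648
f*(7.9602) = 63.3648 / 2.0 = 31.6824


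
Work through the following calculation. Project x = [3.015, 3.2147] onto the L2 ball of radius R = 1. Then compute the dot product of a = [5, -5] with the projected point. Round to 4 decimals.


Step 1: Compute ||x|| (intermediates to 6 decimals).
||x|| = sqrt(3.015^2 + 3.2147^2) = 4.407326
Step 2: Project.
Since ||x|| > R, scale = R/||x|| = 1/4.407326 = 0.226895, proj(x) = scale * x
proj(x) = [0.684088, 0.729399]
Step 3: Dot product.
a^T * proj(x) = 5*0.684088 - 5*0.729399 = -0.2266


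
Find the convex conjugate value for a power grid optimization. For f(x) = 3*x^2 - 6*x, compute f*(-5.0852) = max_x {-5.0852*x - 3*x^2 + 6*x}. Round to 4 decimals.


f*(y) = sup_x {y*x - a*x^2 - b*x} = sup_x {(y-b)*x - a*x^2}
FOC: (y - b) - 2a*x = 0 => x* = (y - b)/(2a)
x* = (-5.0852 + 6)/(2*3) = 0.1525
f*(-5.0852) = (y-b)^2/(4a) = (-5.0852 + 6)^2/(4*3)
= 0.8369/12 = 0.0697


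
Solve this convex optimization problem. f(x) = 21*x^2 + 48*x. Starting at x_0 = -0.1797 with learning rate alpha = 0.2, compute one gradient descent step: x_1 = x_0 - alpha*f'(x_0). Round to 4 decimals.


We compute the gradient at x_0 and apply the update.
f'(x) = 42*x + 48
f'(-0.1797) = 42*-0.1797 + 48 = 40.4526
x_1 = -0.1797 - 0.2*40.4526 = -8.2702


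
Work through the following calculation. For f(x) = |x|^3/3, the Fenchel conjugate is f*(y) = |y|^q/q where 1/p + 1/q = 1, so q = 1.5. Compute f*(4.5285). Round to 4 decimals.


The conjugate exponent q satisfies 1/p + 1/q = 1.
p = 3, so q = 3/(3 - 1) = 1.5
|y|^q = 4.5285^1.5 = 9.6368
f*(4.5285) = 9.6368 / 1.5 = 6.4245


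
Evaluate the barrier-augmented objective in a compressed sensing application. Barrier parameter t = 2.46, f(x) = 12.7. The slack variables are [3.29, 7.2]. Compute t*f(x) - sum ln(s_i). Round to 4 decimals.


Step 1: Compute log-barrier.
ln values: [1.1909, 1.9741]
phi = -(1.1909 + 1.9741) = -3.165
Step 2: Compute augmented objective.
t*f(x) = 2.46*12.7 = 31.242
Total = 31.242 - 3.165 = 28.077


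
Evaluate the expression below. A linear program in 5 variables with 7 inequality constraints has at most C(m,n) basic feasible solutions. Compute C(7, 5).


Each vertex corresponds to some choice of n active constraints out of m, so the number of vertices is at most C(m, n) = m! / (n!(m-n)!).
m = 7, n = 5
Numerator: 7 * 6 * 5 * 4 * 3
Denominator: 5! = 120
C(7, 5) = 21


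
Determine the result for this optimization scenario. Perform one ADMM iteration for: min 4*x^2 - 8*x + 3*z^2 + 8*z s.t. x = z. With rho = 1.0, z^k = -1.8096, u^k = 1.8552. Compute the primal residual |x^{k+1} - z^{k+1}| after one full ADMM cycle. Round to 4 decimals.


ADMM iteration with rho = 1.0, z^k = -1.8096, u^k = 1.8552
Step 1: x-update.
Minimize 4*x^2 - 8*x + (1.0/2)*(x + 1.8096 + 1.8552)^2
FOC: (2*4 + 1.0)*x = 8 + 1.0*(-1.8096 - 1.8552)
x^{k+1} = 0.4817
Step 2: z-update.
Minimize 3*z^2 + 8*z + (1.0/2)*(0.4817 - z + 1.8552)^2
FOC: (2*3 + 1.0)*z = -8 + 1.0*(0.4817 + 1.8552)
z^{k+1} = -0.809
Step 3: u-update.
u^{k+1} = 1.8552 + 0.4817 + 0.809 = 3.1459
Step 4: Primal residual = |0.4817 + 0.809| = 1.2907


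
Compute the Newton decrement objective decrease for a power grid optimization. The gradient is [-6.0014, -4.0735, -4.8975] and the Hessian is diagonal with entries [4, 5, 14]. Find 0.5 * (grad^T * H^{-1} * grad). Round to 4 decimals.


Step 1: H is diagonal, so H^(-1) * g = [-1.5004, -0.8147, -0.3498].
Step 2: g^T H^(-1) g = sum_i g_i^2 / H_ii
  = (-6.0014)^2/4 + (-4.0735)^2/5 + (-4.8975)^2/14
  = 9.0042 + 3.3187 + 1.7133 = 14.0361
Step 3: Objective decrease = 0.5 * g^T H^(-1) g = 7.0181


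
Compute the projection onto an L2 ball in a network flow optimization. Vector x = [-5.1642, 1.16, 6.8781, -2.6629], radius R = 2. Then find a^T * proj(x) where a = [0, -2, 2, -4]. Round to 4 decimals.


Step 1: Compute ||x|| (intermediates to 6 decimals).
||x|| = sqrt((-5.1642)^2 + 1.16^2 + 6.8781^2 + (-2.6629)^2) = 9.078208
Step 2: Project.
Since ||x|| > R, scale = R/||x|| = 2/9.078208 = 0.220308, proj(x) = scale * x
proj(x) = [-1.137715, 0.255557, 1.5153, -0.586658]
Step 3: Dot product.
a^T * proj(x) = 0*(-1.137715) - 2*0.255557 + 2*1.5153 - 4*(-0.586658) = 4.8661


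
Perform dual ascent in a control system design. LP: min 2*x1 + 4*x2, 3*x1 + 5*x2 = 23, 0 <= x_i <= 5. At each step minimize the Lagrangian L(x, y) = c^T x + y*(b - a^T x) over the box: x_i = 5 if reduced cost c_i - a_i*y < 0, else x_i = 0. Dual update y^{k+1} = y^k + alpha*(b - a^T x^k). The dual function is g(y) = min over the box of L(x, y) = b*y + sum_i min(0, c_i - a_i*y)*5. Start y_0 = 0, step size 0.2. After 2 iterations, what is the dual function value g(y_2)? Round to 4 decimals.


Dual ascent for LP: min 2*x1 + 4*x2, 3*x1 + 5*x2 = 23, 0 <= x_i <= 5
Step 1: y^k = 0.0, reduced costs: (2.0, 4.0)
  x^k = (0.0, 0.0), subgradient = b - a^T x = 23.0
  y^{k+1} = 0.0 + 0.2*23.0 = 4.6
Step 2: y^k = 4.6, reduced costs: (-11.8, -19.0)
  x^k = (5.0, 5.0), subgradient = b - a^T x = -17.0
  y^{k+1} = 4.6 + 0.2*-17.0 = 1.2
Dual objective at y_2 = 1.2: reduced costs (-1.6, -2.0), box minimizer x = (5.0, 5.0)
g(y_2) = b*y + (c1 - a1*y)*x1 + (c2 - a2*y)*x2 = 23*1.2 + (-1.6)*5.0 + (-2.0)*5.0 = 27.6 - 8.0 - 10.0 = 9.6


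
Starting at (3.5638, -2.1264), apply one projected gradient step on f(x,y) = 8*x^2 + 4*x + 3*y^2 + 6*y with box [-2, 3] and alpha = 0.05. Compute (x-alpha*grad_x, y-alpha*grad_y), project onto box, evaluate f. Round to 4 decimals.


Step 1: Compute gradient at (3.5638, -2.1264).
grad_x = 2*8*3.5638 + 4 = 61.0208
grad_y = 2*3*-2.1264 + 6 = -6.7584
Step 2: Gradient step.
x_raw = 3.5638 - 0.05*61.0208 = 0.5128
y_raw = -2.1264 - 0.05*-6.7584 = -1.7885
Step 3: Project onto [-2, 3].
x_proj = clip(0.5128) = 0.5128
y_proj = clip(-1.7885) = -1.7885
Step 4: Evaluate f.
f(0.5128, -1.7885) = 3.0195


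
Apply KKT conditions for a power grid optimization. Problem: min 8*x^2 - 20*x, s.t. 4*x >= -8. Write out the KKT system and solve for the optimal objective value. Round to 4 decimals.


Step 1: Try lambda = 0 (constraint inactive).
Stationarity: 2*8*x - 20 = 0
x* = 20/(2*8) = 1.25
Check constraint: 4*1.25 = 5.0 >= -8 -- satisfied.
Step 2: Compute optimal value.
f(x*) = 8*1.25^2 - 20*1.25 = -12.5


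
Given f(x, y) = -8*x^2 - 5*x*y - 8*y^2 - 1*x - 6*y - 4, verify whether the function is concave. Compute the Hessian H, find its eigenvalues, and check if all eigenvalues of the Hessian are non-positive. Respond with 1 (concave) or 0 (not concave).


The Hessian of f(x,y) = -8*x^2 - 5*x*y - 8*y^2 - 1*x - 6*y - 4 is:
H = [[-16, -5], [-5, -16]]
Trace = -16 - 16 = -32
Determinant = -16*-16 - (-5)^2 = 231
Discriminant = (-32)^2 - 4*231 = 100.0
Eigenvalues: lambda_1 = -21.0, lambda_2 = -11.0
The function is concave.

1


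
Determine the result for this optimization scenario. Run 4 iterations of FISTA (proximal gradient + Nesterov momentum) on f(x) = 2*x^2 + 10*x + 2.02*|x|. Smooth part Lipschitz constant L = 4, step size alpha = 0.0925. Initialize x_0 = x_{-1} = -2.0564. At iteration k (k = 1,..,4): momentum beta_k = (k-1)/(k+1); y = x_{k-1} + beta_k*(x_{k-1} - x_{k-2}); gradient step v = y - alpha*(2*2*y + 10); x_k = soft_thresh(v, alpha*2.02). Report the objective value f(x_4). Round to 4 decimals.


FISTA on f(x) = 2*x^2 + 10*x + 2.02*|x|
L = 4, alpha = 0.0925
Iteration 1: beta = 0.0, y = -2.0564 + 0.0*(-2.0564 + 2.0564) = -2.0564
  grad(y) = 1.7744, v = y - alpha*grad = -2.2205
  prox(v) = soft_thresh(-2.2205, 0.1869) = -2.0337
Iteration 2: beta = 0.3333, y = -2.0337 + 0.3333*(-2.0337 + 2.0564) = -2.0261
  grad(y) = 1.8956, v = y - alpha*grad = -2.2014
  prox(v) = soft_thresh(-2.2014, 0.1869) = -2.0146
Iteration 3: beta = 0.5, y = -2.0146 + 0.5*(-2.0146 + 2.0337) = -2.0051
  grad(y) = 1.9798, v = y - alpha*grad = -2.1882
  prox(v) = soft_thresh(-2.1882, 0.1869) = -2.0013
Iteration 4: beta = 0.6, y = -2.0013 + 0.6*(-2.0013 + 2.0146) = -1.9934
  grad(y) = 2.0265, v = y - alpha*grad = -2.1808
  prox(v) = soft_thresh(-2.1808, 0.1869) = -1.994
f(x_4) = 2*(-1.994)^2 + 10*(-1.994) + 2.02*|-1.994| = -7.96


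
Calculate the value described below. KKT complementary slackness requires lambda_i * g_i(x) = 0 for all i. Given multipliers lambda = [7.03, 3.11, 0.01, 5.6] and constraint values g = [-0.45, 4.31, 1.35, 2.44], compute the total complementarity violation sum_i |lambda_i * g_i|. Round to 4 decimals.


KKT complementary slackness check:
lambda_1 * g_1 = 7.03 * -0.45 = -3.1635
lambda_2 * g_2 = 3.11 * 4.31 = 13.4041
lambda_3 * g_3 = 0.01 * 1.35 = 0.0135
lambda_4 * g_4 = 5.6 * 2.44 = 13.664
Total violation = 3.1635 + 13.4041 + 0.0135 + 13.664 = 30.2451


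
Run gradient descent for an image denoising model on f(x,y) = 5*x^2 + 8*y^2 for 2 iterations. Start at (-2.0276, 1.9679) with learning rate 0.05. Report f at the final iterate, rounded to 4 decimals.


Gradient descent on f(x,y) = 5*x^2 + 8*y^2.
Starting point: (-2.0276, 1.9679), alpha = 0.05
Step 1: grad_x = 2*5*-2.0276 = -20.276, grad_y = 2*8*1.9679 = 31.4864
  x_1 = -2.0276 - 0.05*-20.276 = -1.0138
  y_1 = 1.9679 - 0.05*31.4864 = 0.3936
Step 2: grad_x = 2*5*-1.0138 = -10.138, grad_y = 2*8*0.3936 = 6.2973
  x_2 = -1.0138 - 0.05*-10.138 = -0.5069
  y_2 = 0.3936 - 0.05*6.2973 = 0.0787
f(-0.5069, 0.0787) = 5*(-0.5069)^2 + 8*0.0787^2 = 1.3343


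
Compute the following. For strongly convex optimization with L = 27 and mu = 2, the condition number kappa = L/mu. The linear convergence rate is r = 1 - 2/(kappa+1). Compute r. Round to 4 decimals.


Step 1: Compute the condition number.
kappa = L/mu = 27/2 = 13.5
Step 2: Compute the convergence rate.
r = 1 - 2/(kappa + 1) = 1 - 2*mu/(L + mu) = (L - mu)/(L + mu) = 25/29 = 0.8621


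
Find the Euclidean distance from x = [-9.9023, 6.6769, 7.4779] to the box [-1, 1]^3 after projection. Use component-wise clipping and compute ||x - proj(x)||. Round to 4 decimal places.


Project each component onto [-1, 1].
clip(-9.9023) = -1.0, clip(6.6769) = 1.0, clip(7.4779) = 1.0
Projection = [-1.0, 1.0, 1.0]
Squared diffs: [79.2509, 32.2272, 41.9632]
Distance = sqrt(153.4413) = 12.3871


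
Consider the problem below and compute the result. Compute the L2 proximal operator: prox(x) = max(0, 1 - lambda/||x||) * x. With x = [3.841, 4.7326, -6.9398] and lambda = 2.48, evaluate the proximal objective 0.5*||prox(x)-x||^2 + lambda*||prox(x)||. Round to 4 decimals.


Step 1: Compute ||x||.
||x|| = 9.2364
Step 2: Compute scaling factor.
scale = max(0, 1 - 2.48/9.2364) = 0.7315
Step 3: prox(x) = [2.8097, 3.4619, -5.0764]
||prox(x)|| = 6.7564
Step 4: Proximal objective.
0.5*||prox-x||^2 = 3.0752
lambda*||prox|| = 16.7559
Total = 19.8311


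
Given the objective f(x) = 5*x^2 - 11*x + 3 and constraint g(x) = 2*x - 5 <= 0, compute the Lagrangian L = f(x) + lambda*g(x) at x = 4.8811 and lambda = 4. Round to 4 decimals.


Step 1: Evaluate f(x).
f(4.8811) = 5*4.8811^2 - 11*4.8811 + 3 = 68.4336
Step 2: Evaluate g(x).
g(4.8811) = 2*4.8811 - 5 = 4.7622
Step 3: Compute Lagrangian.
L = 68.4336 + 4*4.7622 = 87.4824


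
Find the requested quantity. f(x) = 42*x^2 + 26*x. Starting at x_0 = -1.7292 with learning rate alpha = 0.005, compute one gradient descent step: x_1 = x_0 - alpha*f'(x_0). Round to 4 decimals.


We compute the gradient at x_0 and apply the update.
f'(x) = 84*x + 26
f'(-1.7292) = 84*-1.7292 + 26 = -119.2528
x_1 = -1.7292 - 0.005*-119.2528 = -1.1329


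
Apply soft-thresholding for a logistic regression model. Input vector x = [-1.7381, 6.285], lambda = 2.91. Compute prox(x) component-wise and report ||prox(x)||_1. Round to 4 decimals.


Soft-thresholding with lambda = 2.91:
prox(-1.7381) = sign(-1.7381)*max(|-1.7381| - 2.91, 0) = 0.0
prox(6.285) = sign(6.285)*max(|6.285| - 2.91, 0) = 3.375
prox(x) = [0.0, 3.375]
||prox(x)||_1 = 0.0 + 3.375 = 3.375


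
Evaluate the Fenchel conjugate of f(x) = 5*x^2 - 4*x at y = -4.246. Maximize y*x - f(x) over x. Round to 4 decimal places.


f*(y) = sup_x {y*x - a*x^2 - b*x} = sup_x {(y-b)*x - a*x^2}
FOC: (y - b) - 2a*x = 0 => x* = (y - b)/(2a)
x* = (-4.246 + 4)/(2*5) = -0.0246
f*(-4.246) = (y-b)^2/(4a) = (-4.246 + 4)^2/(4*5)
= 0.0605/20 = 0.003


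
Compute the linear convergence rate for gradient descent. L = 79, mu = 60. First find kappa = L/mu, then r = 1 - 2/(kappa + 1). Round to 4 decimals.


Step 1: Compute the condition number.
kappa = L/mu = 79/60 = 1.3167
Step 2: Compute the convergence rate.
r = 1 - 2/(kappa + 1) = 1 - 2*mu/(L + mu) = (L - mu)/(L + mu) = 19/139 = 0.1367


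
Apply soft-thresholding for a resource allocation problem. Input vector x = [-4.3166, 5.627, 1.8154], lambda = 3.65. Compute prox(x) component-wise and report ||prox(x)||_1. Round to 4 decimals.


Soft-thresholding with lambda = 3.65:
prox(-4.3166) = sign(-4.3166)*max(|-4.3166| - 3.65, 0) = -0.6666
prox(5.627) = sign(5.627)*max(|5.627| - 3.65, 0) = 1.977
prox(1.8154) = sign(1.8154)*max(|1.8154| - 3.65, 0) = 0.0
prox(x) = [-0.6666, 1.977, 0.0]
||prox(x)||_1 = 0.6666 + 1.977 + 0.0 = 2.6436


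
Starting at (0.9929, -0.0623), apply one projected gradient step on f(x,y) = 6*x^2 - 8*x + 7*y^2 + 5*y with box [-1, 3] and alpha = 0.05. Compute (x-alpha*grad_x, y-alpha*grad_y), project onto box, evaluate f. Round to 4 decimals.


Step 1: Compute gradient at (0.9929, -0.0623).
grad_x = 2*6*0.9929 - 8 = 3.9148
grad_y = 2*7*-0.0623 + 5 = 4.1278
Step 2: Gradient step.
x_raw = 0.9929 - 0.05*3.9148 = 0.7972
y_raw = -0.0623 - 0.05*4.1278 = -0.2687
Step 3: Project onto [-1, 3].
x_proj = clip(0.7972) = 0.7972
y_proj = clip(-0.2687) = -0.2687
Step 4: Evaluate f.
f(0.7972, -0.2687) = -3.4026


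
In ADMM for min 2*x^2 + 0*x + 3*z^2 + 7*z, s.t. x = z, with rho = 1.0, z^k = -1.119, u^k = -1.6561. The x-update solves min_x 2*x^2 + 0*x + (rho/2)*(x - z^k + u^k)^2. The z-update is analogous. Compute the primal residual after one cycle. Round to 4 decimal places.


ADMM iteration with rho = 1.0, z^k = -1.119, u^k = -1.6561
Step 1: x-update.
Minimize 2*x^2 + 0*x + (1.0/2)*(x + 1.119 - 1.6561)^2
FOC: (2*2 + 1.0)*x = 0 + 1.0*(-1.119 + 1.6561)
x^{k+1} = 0.1074
Step 2: z-update.
Minimize 3*z^2 + 7*z + (1.0/2)*(0.1074 - z - 1.6561)^2
FOC: (2*3 + 1.0)*z = -7 + 1.0*(0.1074 - 1.6561)
z^{k+1} = -1.2212
Step 3: u-update.
u^{k+1} = -1.6561 + 0.1074 + 1.2212 = -0.3274
Step 4: Primal residual = |0.1074 + 1.2212| = 1.3287


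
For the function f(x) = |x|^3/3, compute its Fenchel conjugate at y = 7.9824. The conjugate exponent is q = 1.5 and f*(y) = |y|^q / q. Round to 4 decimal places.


The conjugate exponent q satisfies 1/p + 1/q = 1.
p = 3, so q = 3/(3 - 1) = 1.5
|y|^q = 7.9824^1.5 = 22.5528
f*(7.9824) = 22.5528 / 1.5 = 15.0352


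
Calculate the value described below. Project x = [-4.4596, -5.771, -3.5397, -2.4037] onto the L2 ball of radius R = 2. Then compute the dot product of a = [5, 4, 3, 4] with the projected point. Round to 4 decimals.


Step 1: Compute ||x|| (intermediates to 6 decimals).
||x|| = sqrt((-4.4596)^2 + (-5.771)^2 + (-3.5397)^2 + (-2.4037)^2) = 8.455751
Step 2: Project.
Since ||x|| > R, scale = R/||x|| = 2/8.455751 = 0.236525, proj(x) = scale * x
proj(x) = [-1.054807, -1.364986, -0.837228, -0.568535]
Step 3: Dot product.
a^T * proj(x) = 5*(-1.054807) + 4*(-1.364986) + 3*(-0.837228) + 4*(-0.568535) = -15.5198


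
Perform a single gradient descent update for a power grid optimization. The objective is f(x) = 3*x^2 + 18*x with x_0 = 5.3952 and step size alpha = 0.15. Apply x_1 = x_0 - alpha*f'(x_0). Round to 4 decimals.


We compute the gradient at x_0 and apply the update.
f'(x) = 6*x + 18
f'(5.3952) = 6*5.3952 + 18 = 50.3712
x_1 = 5.3952 - 0.15*50.3712 = -2.1605


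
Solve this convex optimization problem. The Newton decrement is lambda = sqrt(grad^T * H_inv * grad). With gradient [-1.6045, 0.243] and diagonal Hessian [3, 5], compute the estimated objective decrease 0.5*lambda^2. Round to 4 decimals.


Step 1: H is diagonal, so H^(-1) * g = [-0.5348, 0.0486].
Step 2: g^T H^(-1) g = sum_i g_i^2 / H_ii
  = (-1.6045)^2/3 + (0.243)^2/5
  = 0.8581 + 0.0118 = 0.8699
Step 3: Objective decrease = 0.5 * g^T H^(-1) g = 0.435


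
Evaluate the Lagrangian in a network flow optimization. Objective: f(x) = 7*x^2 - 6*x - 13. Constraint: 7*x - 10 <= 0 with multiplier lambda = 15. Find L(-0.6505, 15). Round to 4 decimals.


Step 1: Evaluate f(x).
f(-0.6505) = 7*(-0.6505)^2 - 6*(-0.6505) - 13 = -6.1349
Step 2: Evaluate g(x).
g(-0.6505) = 7*-0.6505 - 10 = -14.5535
Step 3: Compute Lagrangian.
L = -6.1349 + 15*-14.5535 = -224.4374


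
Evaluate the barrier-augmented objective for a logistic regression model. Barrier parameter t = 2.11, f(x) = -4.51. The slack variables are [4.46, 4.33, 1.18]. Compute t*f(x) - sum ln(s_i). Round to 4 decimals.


Step 1: Compute log-barrier.
ln values: [1.4951, 1.4656, 0.1655]
phi = -(1.4951 + 1.4656 + 0.1655) = -3.1262
Step 2: Compute augmented objective.
t*f(x) = 2.11*-4.51 = -9.5161
Total = -9.5161 - 3.1262 = -12.6423


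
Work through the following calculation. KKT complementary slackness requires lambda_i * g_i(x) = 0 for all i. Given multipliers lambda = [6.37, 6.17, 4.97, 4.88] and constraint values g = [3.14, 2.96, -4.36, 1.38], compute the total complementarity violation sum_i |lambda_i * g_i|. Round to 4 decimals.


KKT complementary slackness check:
lambda_1 * g_1 = 6.37 * 3.14 = 20.0018
lambda_2 * g_2 = 6.17 * 2.96 = 18.2632
lambda_3 * g_3 = 4.97 * -4.36 = -21.6692
lambda_4 * g_4 = 4.88 * 1.38 = 6.7344
Total violation = 20.0018 + 18.2632 + 21.6692 + 6.7344 = 66.6686


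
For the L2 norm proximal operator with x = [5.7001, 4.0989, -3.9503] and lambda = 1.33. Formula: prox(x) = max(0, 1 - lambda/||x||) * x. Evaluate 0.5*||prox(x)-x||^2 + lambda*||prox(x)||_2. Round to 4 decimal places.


Step 1: Compute ||x||.
||x|| = 8.0559
Step 2: Compute scaling factor.
scale = max(0, 1 - 1.33/8.0559) = 0.8349
Step 3: prox(x) = [4.759, 3.4222, -3.2981]
||prox(x)|| = 6.7259
Step 4: Proximal objective.
0.5*||prox-x||^2 = 0.8845
lambda*||prox|| = 8.9454
Total = 9.8299


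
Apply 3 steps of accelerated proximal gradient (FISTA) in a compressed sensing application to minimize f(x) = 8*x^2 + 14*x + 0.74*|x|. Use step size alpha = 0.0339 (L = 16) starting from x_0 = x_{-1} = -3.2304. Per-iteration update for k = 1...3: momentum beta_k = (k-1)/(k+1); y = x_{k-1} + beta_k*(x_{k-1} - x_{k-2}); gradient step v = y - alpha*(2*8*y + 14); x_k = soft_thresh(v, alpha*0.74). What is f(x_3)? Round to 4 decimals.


FISTA on f(x) = 8*x^2 + 14*x + 0.74*|x|
L = 16, alpha = 0.0339
Iteration 1: beta = 0.0, y = -3.2304 + 0.0*(-3.2304 + 3.2304) = -3.2304
  grad(y) = -37.6864, v = y - alpha*grad = -1.9528
  prox(v) = soft_thresh(-1.9528, 0.0251) = -1.9277
Iteration 2: beta = 0.3333, y = -1.9277 + 0.3333*(-1.9277 + 3.2304) = -1.4935
  grad(y) = -9.8964, v = y - alpha*grad = -1.158
  prox(v) = soft_thresh(-1.158, 0.0251) = -1.133
Iteration 3: beta = 0.5, y = -1.133 + 0.5*(-1.133 + 1.9277) = -0.7356
  grad(y) = 2.2311, v = y - alpha*grad = -0.8112
  prox(v) = soft_thresh(-0.8112, 0.0251) = -0.7861
f(x_3) = 8*(-0.7861)^2 + 14*(-0.7861) + 0.74*|-0.7861| = -5.4801


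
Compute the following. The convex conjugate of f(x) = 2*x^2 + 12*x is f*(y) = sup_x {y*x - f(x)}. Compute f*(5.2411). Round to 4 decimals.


f*(y) = sup_x {y*x - a*x^2 - b*x} = sup_x {(y-b)*x - a*x^2}
FOC: (y - b) - 2a*x = 0 => x* = (y - b)/(2a)
x* = (5.2411 - 12)/(2*2) = -1.6897
f*(5.2411) = (y-b)^2/(4a) = (5.2411 - 12)^2/(4*2)
= 45.6827/8 = 5.7103


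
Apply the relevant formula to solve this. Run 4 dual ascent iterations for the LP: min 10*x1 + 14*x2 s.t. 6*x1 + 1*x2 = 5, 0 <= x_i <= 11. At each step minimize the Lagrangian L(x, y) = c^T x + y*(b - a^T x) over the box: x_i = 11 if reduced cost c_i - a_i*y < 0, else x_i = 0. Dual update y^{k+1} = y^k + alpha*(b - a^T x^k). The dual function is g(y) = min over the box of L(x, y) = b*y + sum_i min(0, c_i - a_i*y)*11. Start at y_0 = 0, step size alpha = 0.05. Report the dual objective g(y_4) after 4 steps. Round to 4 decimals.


Dual ascent for LP: min 10*x1 + 14*x2, 6*x1 + 1*x2 = 5, 0 <= x_i <= 11
Step 1: y^k = 0.0, reduced costs: (10.0, 14.0)
  x^k = (0.0, 0.0), subgradient = b - a^T x = 5.0
  y^{k+1} = 0.0 + 0.05*5.0 = 0.25
Step 2: y^k = 0.25, reduced costs: (8.5, 13.75)
  x^k = (0.0, 0.0), subgradient = b - a^T x = 5.0
  y^{k+1} = 0.25 + 0.05*5.0 = 0.5
Step 3: y^k = 0.5, reduced costs: (7.0, 13.5)
  x^k = (0.0, 0.0), subgradient = b - a^T x = 5.0
  y^{k+1} = 0.5 + 0.05*5.0 = 0.75
Step 4: y^k = 0.75, reduced costs: (5.5, 13.25)
  x^k = (0.0, 0.0), subgradient = b - a^T x = 5.0
  y^{k+1} = 0.75 + 0.05*5.0 = 1.0
Dual objective at y_4 = 1.0: reduced costs (4.0, 13.0), box minimizer x = (0.0, 0.0)
g(y_4) = b*y + (c1 - a1*y)*x1 + (c2 - a2*y)*x2 = 5*1.0 + 4.0*0.0 + 13.0*0.0 = 5.0 + 0.0 + 0.0 = 5.0


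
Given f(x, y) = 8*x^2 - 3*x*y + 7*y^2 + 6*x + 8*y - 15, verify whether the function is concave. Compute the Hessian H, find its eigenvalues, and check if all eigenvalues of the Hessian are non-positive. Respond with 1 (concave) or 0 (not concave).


The Hessian of f(x,y) = 8*x^2 - 3*x*y + 7*y^2 + 6*x + 8*y - 15 is:
H = [[16, -3], [-3, 14]]
Trace = 16 + 14 = 30
Determinant = 16*14 - (-3)^2 = 215
Discriminant = (30)^2 - 4*215 = 40.0
Eigenvalues: lambda_1 = 11.8377, lambda_2 = 18.1623
The function is not concave.

0


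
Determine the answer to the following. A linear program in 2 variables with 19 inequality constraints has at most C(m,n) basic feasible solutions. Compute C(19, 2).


Each vertex corresponds to some choice of n active constraints out of m, so the number of vertices is at most C(m, n) = m! / (n!(m-n)!).
m = 19, n = 2
Numerator: 19 * 18
Denominator: 2! = 2
C(19, 2) = 171


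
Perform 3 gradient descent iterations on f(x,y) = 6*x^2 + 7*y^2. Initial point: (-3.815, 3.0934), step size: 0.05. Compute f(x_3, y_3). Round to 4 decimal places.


Gradient descent on f(x,y) = 6*x^2 + 7*y^2.
Starting point: (-3.815, 3.0934), alpha = 0.05
Step 1: grad_x = 2*6*-3.815 = -45.78, grad_y = 2*7*3.0934 = 43.3076
  x_1 = -3.815 - 0.05*-45.78 = -1.526
  y_1 = 3.0934 - 0.05*43.3076 = 0.928
Step 2: grad_x = 2*6*-1.526 = -18.312, grad_y = 2*7*0.928 = 12.9923
  x_2 = -1.526 - 0.05*-18.312 = -0.6104
  y_2 = 0.928 - 0.05*12.9923 = 0.2784
Step 3: grad_x = 2*6*-0.6104 = -7.3248, grad_y = 2*7*0.2784 = 3.8977
  x_3 = -0.6104 - 0.05*-7.3248 = -0.2442
  y_3 = 0.2784 - 0.05*3.8977 = 0.0835
f(-0.2442, 0.0835) = 6*(-0.2442)^2 + 7*0.0835^2 = 0.4065


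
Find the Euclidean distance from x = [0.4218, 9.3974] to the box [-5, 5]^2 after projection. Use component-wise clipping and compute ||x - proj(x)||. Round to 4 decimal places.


Project each component onto [-5, 5].
clip(0.4218) = 0.4218, clip(9.3974) = 5.0
Projection = [0.4218, 5.0]
Squared diffs: [0.0, 19.3371]
Distance = sqrt(19.3371) = 4.3974


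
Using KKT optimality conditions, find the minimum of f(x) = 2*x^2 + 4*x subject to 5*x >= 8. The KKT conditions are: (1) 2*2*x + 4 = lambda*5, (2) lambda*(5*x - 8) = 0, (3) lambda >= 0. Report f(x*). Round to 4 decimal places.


Step 1: Try lambda = 0 (constraint inactive).
x_unc = -4/(2*2) = -1.0
Check: 5*-1.0 = -5.0 < 8 -- violated!
Step 2: Constraint must be active: 5*x = 8
x* = 8/5 = 1.6
lambda = (2*2*1.6 + 4)/5 = 2.08
Step 3: Compute optimal value.
f(x*) = 2*1.6^2 + 4*1.6 = 11.52


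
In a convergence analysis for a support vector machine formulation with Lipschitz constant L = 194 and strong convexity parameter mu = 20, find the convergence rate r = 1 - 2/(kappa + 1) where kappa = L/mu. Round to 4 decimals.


Step 1: Compute the condition number.
kappa = L/mu = 194/20 = 9.7
Step 2: Compute the convergence rate.
r = 1 - 2/(kappa + 1) = 1 - 2*mu/(L + mu) = (L - mu)/(L + mu) = 174/214 = 0.8131


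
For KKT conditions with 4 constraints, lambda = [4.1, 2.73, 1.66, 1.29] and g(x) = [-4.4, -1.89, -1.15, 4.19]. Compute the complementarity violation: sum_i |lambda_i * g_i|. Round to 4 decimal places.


KKT complementary slackness check:
lambda_1 * g_1 = 4.1 * -4.4 = -18.04
lambda_2 * g_2 = 2.73 * -1.89 = -5.1597
lambda_3 * g_3 = 1.66 * -1.15 = -1.909
lambda_4 * g_4 = 1.29 * 4.19 = 5.4051
Total violation = 18.04 + 5.1597 + 1.909 + 5.4051 = 30.5138


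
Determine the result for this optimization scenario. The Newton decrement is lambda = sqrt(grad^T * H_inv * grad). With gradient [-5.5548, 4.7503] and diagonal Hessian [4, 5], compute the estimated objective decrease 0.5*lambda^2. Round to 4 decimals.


Step 1: H is diagonal, so H^(-1) * g = [-1.3887, 0.9501].
Step 2: g^T H^(-1) g = sum_i g_i^2 / H_ii
  = (-5.5548)^2/4 + (4.7503)^2/5
  = 7.714 + 4.5131 = 12.227
Step 3: Objective decrease = 0.5 * g^T H^(-1) g = 6.1135


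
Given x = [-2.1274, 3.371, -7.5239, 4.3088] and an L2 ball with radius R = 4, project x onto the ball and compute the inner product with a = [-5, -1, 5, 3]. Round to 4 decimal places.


Step 1: Compute ||x|| (intermediates to 6 decimals).
||x|| = sqrt((-2.1274)^2 + 3.371^2 + (-7.5239)^2 + 4.3088^2) = 9.542762
Step 2: Project.
Since ||x|| > R, scale = R/||x|| = 4/9.542762 = 0.419166, proj(x) = scale * x
proj(x) = [-0.891734, 1.413009, -3.153763, 1.806102]
Step 3: Dot product.
a^T * proj(x) = -5*(-0.891734) - 1*1.413009 + 5*(-3.153763) + 3*1.806102 = -7.3048


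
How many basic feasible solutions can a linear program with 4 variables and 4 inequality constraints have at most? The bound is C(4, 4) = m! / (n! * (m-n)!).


Each vertex corresponds to some choice of n active constraints out of m, so the number of vertices is at most C(m, n) = m! / (n!(m-n)!).
m = 4, n = 4
Numerator: 4 * 3 * 2 * 1
Denominator: 4! = 24
C(4, 4) = 1


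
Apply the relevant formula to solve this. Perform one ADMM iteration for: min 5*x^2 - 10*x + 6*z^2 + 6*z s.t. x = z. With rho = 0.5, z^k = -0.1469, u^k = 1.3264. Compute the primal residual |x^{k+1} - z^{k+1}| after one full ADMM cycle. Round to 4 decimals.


ADMM iteration with rho = 0.5, z^k = -0.1469, u^k = 1.3264
Step 1: x-update.
Minimize 5*x^2 - 10*x + (0.5/2)*(x + 0.1469 + 1.3264)^2
FOC: (2*5 + 0.5)*x = 10 + 0.5*(-0.1469 - 1.3264)
x^{k+1} = 0.8822
Step 2: z-update.
Minimize 6*z^2 + 6*z + (0.5/2)*(0.8822 - z + 1.3264)^2
FOC: (2*6 + 0.5)*z = -6 + 0.5*(0.8822 + 1.3264)
z^{k+1} = -0.3917
Step 3: u-update.
u^{k+1} = 1.3264 + 0.8822 + 0.3917 = 2.6003
Step 4: Primal residual = |0.8822 + 0.3917| = 1.2739


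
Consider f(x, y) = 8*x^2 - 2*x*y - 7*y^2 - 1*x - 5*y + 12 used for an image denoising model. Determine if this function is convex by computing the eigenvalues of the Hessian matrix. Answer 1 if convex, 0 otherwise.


The Hessian of f(x,y) = 8*x^2 - 2*x*y - 7*y^2 - 1*x - 5*y + 12 is:
H = [[16, -2], [-2, -14]]
Trace = 16 - 14 = 2
Determinant = 16*-14 - (-2)^2 = -228
Discriminant = (2)^2 - 4*-228 = 916.0
Eigenvalues: lambda_1 = -14.1327, lambda_2 = 16.1327
The function is not convex.

0


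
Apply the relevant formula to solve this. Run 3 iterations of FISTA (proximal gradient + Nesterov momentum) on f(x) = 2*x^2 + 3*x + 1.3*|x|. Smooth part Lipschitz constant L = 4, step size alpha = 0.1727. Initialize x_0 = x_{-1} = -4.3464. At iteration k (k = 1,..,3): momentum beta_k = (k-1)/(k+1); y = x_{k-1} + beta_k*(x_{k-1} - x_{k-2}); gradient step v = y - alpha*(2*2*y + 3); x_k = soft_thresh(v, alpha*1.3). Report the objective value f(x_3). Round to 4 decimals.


FISTA on f(x) = 2*x^2 + 3*x + 1.3*|x|
L = 4, alpha = 0.1727
Iteration 1: beta = 0.0, y = -4.3464 + 0.0*(-4.3464 + 4.3464) = -4.3464
  grad(y) = -14.3856, v = y - alpha*grad = -1.862
  prox(v) = soft_thresh(-1.862, 0.2245) = -1.6375
Iteration 2: beta = 0.3333, y = -1.6375 + 0.3333*(-1.6375 + 4.3464) = -0.7345
  grad(y) = 0.0619, v = y - alpha*grad = -0.7452
  prox(v) = soft_thresh(-0.7452, 0.2245) = -0.5207
Iteration 3: beta = 0.5, y = -0.5207 + 0.5*(-0.5207 + 1.6375) = 0.0377
  grad(y) = 3.1508, v = y - alpha*grad = -0.5064
  prox(v) = soft_thresh(-0.5064, 0.2245) = -0.2819
f(x_3) = 2*(-0.2819)^2 + 3*(-0.2819) + 1.3*|-0.2819| = -0.3203


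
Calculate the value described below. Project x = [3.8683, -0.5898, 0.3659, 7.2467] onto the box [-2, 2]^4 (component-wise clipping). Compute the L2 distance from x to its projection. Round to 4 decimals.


Project each component onto [-2, 2].
clip(3.8683) = 2.0, clip(-0.5898) = -0.5898, clip(0.3659) = 0.3659, clip(7.2467) = 2.0
Projection = [2.0, -0.5898, 0.3659, 2.0]
Squared diffs: [3.4905, 0.0, 0.0, 27.5279]
Distance = sqrt(31.0184) = 5.5694


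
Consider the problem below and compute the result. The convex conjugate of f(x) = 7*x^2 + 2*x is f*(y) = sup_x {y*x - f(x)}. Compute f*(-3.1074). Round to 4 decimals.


f*(y) = sup_x {y*x - a*x^2 - b*x} = sup_x {(y-b)*x - a*x^2}
FOC: (y - b) - 2a*x = 0 => x* = (y - b)/(2a)
x* = (-3.1074 - 2)/(2*7) = -0.3648
f*(-3.1074) = (y-b)^2/(4a) = (-3.1074 - 2)^2/(4*7)
= 26.0855/28 = 0.9316


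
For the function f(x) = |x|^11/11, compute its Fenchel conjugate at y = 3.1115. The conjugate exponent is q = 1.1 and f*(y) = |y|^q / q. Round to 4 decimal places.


The conjugate exponent q satisfies 1/p + 1/q = 1.
p = 11, so q = 11/(11 - 1) = 1.1
|y|^q = 3.1115^1.1 = 3.4855
f*(3.1115) = 3.4855 / 1.1 = 3.1686


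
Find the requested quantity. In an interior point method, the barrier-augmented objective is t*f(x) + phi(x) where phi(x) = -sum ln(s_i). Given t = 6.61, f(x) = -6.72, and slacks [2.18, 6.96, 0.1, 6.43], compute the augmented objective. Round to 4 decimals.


Step 1: Compute log-barrier.
ln values: [0.7793, 1.9402, -2.3026, 1.861]
phi = -(0.7793 + 1.9402 - 2.3026 + 1.861) = -2.2779
Step 2: Compute augmented objective.
t*f(x) = 6.61*-6.72 = -44.4192
Total = -44.4192 - 2.2779 = -46.6971


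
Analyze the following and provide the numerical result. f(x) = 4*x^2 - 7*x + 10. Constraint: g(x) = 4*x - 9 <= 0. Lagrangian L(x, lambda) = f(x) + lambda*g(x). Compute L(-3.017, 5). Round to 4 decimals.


Step 1: Evaluate f(x).
f(-3.017) = 4*(-3.017)^2 - 7*(-3.017) + 10 = 67.5282
Step 2: Evaluate g(x).
g(-3.017) = 4*-3.017 - 9 = -21.068
Step 3: Compute Lagrangian.
L = 67.5282 + 5*-21.068 = -37.8118


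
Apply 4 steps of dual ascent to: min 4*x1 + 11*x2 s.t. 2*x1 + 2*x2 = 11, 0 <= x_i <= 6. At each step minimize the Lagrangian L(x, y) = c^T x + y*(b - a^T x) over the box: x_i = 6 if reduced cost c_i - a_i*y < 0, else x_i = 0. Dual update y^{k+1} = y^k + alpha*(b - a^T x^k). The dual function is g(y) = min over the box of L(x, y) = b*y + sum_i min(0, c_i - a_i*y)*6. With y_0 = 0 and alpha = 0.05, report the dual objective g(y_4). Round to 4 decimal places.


Dual ascent for LP: min 4*x1 + 11*x2, 2*x1 + 2*x2 = 11, 0 <= x_i <= 6
Step 1: y^k = 0.0, reduced costs: (4.0, 11.0)
  x^k = (0.0, 0.0), subgradient = b - a^T x = 11.0
  y^{k+1} = 0.0 + 0.05*11.0 = 0.55
Step 2: y^k = 0.55, reduced costs: (2.9, 9.9)
  x^k = (0.0, 0.0), subgradient = b - a^T x = 11.0
  y^{k+1} = 0.55 + 0.05*11.0 = 1.1
Step 3: y^k = 1.1, reduced costs: (1.8, 8.8)
  x^k = (0.0, 0.0), subgradient = b - a^T x = 11.0
  y^{k+1} = 1.1 + 0.05*11.0 = 1.65
Step 4: y^k = 1.65, reduced costs: (0.7, 7.7)
  x^k = (0.0, 0.0), subgradient = b - a^T x = 11.0
  y^{k+1} = 1.65 + 0.05*11.0 = 2.2
Dual objective at y_4 = 2.2: reduced costs (-0.4, 6.6), box minimizer x = (6.0, 0.0)
g(y_4) = b*y + (c1 - a1*y)*x1 + (c2 - a2*y)*x2 = 11*2.2 + (-0.4)*6.0 + 6.6*0.0 = 24.2 - 2.4 + 0.0 = 21.8


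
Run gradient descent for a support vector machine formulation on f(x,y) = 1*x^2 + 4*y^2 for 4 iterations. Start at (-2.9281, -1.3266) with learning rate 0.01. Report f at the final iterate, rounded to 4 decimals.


Gradient descent on f(x,y) = 1*x^2 + 4*y^2.
Starting point: (-2.9281, -1.3266), alpha = 0.01
Step 1: grad_x = 2*1*-2.9281 = -5.8562, grad_y = 2*4*-1.3266 = -10.6128
  x_1 = -2.9281 - 0.01*-5.8562 = -2.8695
  y_1 = -1.3266 - 0.01*-10.6128 = -1.2205
Step 2: grad_x = 2*1*-2.8695 = -5.7391, grad_y = 2*4*-1.2205 = -9.7638
  x_2 = -2.8695 - 0.01*-5.7391 = -2.8121
  y_2 = -1.2205 - 0.01*-9.7638 = -1.1228
Step 3: grad_x = 2*1*-2.8121 = -5.6243, grad_y = 2*4*-1.1228 = -8.9827
  x_3 = -2.8121 - 0.01*-5.6243 = -2.7559
  y_3 = -1.1228 - 0.01*-8.9827 = -1.033
Step 4: grad_x = 2*1*-2.7559 = -5.5118, grad_y = 2*4*-1.033 = -8.2641
  x_4 = -2.7559 - 0.01*-5.5118 = -2.7008
  y_4 = -1.033 - 0.01*-8.2641 = -0.9504
f(-2.7008, -0.9504) = 1*(-2.7008)^2 + 4*(-0.9504)^2 = 10.907


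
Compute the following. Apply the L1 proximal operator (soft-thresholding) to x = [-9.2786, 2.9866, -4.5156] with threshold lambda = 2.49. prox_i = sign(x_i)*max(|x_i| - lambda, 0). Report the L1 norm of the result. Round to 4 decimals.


Soft-thresholding with lambda = 2.49:
prox(-9.2786) = sign(-9.2786)*max(|-9.2786| - 2.49, 0) = -6.7886
prox(2.9866) = sign(2.9866)*max(|2.9866| - 2.49, 0) = 0.4966
prox(-4.5156) = sign(-4.5156)*max(|-4.5156| - 2.49, 0) = -2.0256
prox(x) = [-6.7886, 0.4966, -2.0256]
||prox(x)||_1 = 6.7886 + 0.4966 + 2.0256 = 9.3108


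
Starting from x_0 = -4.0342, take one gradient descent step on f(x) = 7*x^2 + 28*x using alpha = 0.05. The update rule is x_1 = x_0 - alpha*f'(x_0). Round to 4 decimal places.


We compute the gradient at x_0 and apply the update.
f'(x) = 14*x + 28
f'(-4.0342) = 14*-4.0342 + 28 = -28.4788
x_1 = -4.0342 - 0.05*-28.4788 = -2.6103


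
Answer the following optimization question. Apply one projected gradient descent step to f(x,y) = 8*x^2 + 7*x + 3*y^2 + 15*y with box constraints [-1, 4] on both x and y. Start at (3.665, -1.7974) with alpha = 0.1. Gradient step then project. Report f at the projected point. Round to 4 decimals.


Step 1: Compute gradient at (3.665, -1.7974).
grad_x = 2*8*3.665 + 7 = 65.64
grad_y = 2*3*-1.7974 + 15 = 4.2156
Step 2: Gradient step.
x_raw = 3.665 - 0.1*65.64 = -2.899
y_raw = -1.7974 - 0.1*4.2156 = -2.219
Step 3: Project onto [-1, 4].
x_proj = clip(-2.899) = -1.0
y_proj = clip(-2.219) = -1.0
Step 4: Evaluate f.
f(-1.0, -1.0) = -11.0


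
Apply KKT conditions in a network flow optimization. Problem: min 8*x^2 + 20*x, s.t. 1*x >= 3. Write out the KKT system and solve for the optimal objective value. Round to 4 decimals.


Step 1: Try lambda = 0 (constraint inactive).
x_unc = -20/(2*8) = -1.25
Check: 1*-1.25 = -1.25 < 3 -- violated!
Step 2: Constraint must be active: 1*x = 3
x* = 3/1 = 3.0
lambda = (2*8*3.0 + 20)/1 = 68.0
Step 3: Compute optimal value.
f(x*) = 8*3.0^2 + 20*3.0 = 132.0


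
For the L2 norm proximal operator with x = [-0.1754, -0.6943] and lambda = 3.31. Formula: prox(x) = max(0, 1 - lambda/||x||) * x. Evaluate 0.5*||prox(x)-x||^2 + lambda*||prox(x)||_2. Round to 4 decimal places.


Step 1: Compute ||x||.
||x|| = 0.7161
Step 2: Compute scaling factor.
scale = max(0, 1 - 3.31/0.7161) = 0.0
Step 3: prox(x) = [-0.0, -0.0]
||prox(x)|| = 0.0
Step 4: Proximal objective.
0.5*||prox-x||^2 = 0.2564
lambda*||prox|| = 0.0
Total = 0.2564


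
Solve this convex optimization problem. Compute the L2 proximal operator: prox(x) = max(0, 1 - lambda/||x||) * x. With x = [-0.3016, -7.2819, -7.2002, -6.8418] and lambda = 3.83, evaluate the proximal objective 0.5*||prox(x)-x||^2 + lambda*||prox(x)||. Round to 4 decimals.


Step 1: Compute ||x||.
||x|| = 12.3195
Step 2: Compute scaling factor.
scale = max(0, 1 - 3.83/12.3195) = 0.6891
Step 3: prox(x) = [-0.2078, -5.018, -4.9617, -4.7148]
||prox(x)|| = 8.4895
Step 4: Proximal objective.
0.5*||prox-x||^2 = 7.3345
lambda*||prox|| = 32.5148
Total = 39.8492


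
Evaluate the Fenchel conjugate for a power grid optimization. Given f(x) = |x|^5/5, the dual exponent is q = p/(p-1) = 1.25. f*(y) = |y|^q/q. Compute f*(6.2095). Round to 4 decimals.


The conjugate exponent q satisfies 1/p + 1/q = 1.
p = 5, so q = 5/(5 - 1) = 1.25
|y|^q = 6.2095^1.25 = 9.8021
f*(6.2095) = 9.8021 / 1.25 = 7.8417


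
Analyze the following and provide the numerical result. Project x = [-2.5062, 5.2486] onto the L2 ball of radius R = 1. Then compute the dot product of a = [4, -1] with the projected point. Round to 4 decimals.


Step 1: Compute ||x|| (intermediates to 6 decimals).
||x|| = sqrt((-2.5062)^2 + 5.2486^2) = 5.816257
Step 2: Project.
Since ||x|| > R, scale = R/||x|| = 1/5.816257 = 0.171932, proj(x) = scale * x
proj(x) = [-0.430896, 0.902402]
Step 3: Dot product.
a^T * proj(x) = 4*(-0.430896) - 1*0.902402 = -2.626


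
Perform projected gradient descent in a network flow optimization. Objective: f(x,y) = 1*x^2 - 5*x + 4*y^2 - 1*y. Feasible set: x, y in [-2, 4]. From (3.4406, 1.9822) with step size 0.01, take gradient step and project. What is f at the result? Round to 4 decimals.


Step 1: Compute gradient at (3.4406, 1.9822).
grad_x = 2*1*3.4406 - 5 = 1.8812
grad_y = 2*4*1.9822 - 1 = 14.8576
Step 2: Gradient step.
x_raw = 3.4406 - 0.01*1.8812 = 3.4218
y_raw = 1.9822 - 0.01*14.8576 = 1.8336
Step 3: Project onto [-2, 4].
x_proj = clip(3.4218) = 3.4218
y_proj = clip(1.8336) = 1.8336
Step 4: Evaluate f.
f(3.4218, 1.8336) = 6.2148


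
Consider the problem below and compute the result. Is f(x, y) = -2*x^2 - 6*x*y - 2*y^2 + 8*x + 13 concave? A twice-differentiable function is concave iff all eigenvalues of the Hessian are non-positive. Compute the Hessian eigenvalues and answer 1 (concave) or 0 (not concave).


The Hessian of f(x,y) = -2*x^2 - 6*x*y - 2*y^2 + 8*x + 13 is:
H = [[-4, -6], [-6, -4]]
Trace = -4 - 4 = -8
Determinant = -4*-4 - (-6)^2 = -20
Discriminant = (-8)^2 - 4*-20 = 144.0
Eigenvalues: lambda_1 = -10.0, lambda_2 = 2.0
The function is not concave.

0


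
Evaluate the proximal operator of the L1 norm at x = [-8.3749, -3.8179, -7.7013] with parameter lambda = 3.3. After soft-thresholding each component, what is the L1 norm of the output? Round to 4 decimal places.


Soft-thresholding with lambda = 3.3:
prox(-8.3749) = sign(-8.3749)*max(|-8.3749| - 3.3, 0) = -5.0749
prox(-3.8179) = sign(-3.8179)*max(|-3.8179| - 3.3, 0) = -0.5179
prox(-7.7013) = sign(-7.7013)*max(|-7.7013| - 3.3, 0) = -4.4013
prox(x) = [-5.0749, -0.5179, -4.4013]
||prox(x)||_1 = 5.0749 + 0.5179 + 4.4013 = 9.9941
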